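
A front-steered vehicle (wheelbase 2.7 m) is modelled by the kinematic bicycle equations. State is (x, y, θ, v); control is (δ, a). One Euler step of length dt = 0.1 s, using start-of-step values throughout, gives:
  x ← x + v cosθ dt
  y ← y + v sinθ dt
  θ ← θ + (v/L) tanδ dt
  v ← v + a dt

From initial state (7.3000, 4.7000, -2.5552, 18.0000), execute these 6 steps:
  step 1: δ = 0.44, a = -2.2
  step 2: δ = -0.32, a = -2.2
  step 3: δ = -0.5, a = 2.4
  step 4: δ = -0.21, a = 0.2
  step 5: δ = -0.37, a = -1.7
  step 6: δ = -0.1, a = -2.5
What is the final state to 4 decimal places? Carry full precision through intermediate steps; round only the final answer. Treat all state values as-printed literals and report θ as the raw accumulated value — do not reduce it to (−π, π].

after step 1 (δ=0.44, a=-2.2): (5.800704, 3.703952, -2.241346, 17.780000)
after step 2 (δ=-0.32, a=-2.2): (4.695825, 2.310925, -2.459572, 17.560000)
after step 3 (δ=-0.5, a=2.4): (3.332640, 1.204008, -2.814871, 17.800000)
after step 4 (δ=-0.21, a=0.2): (1.646803, 0.632736, -2.955387, 17.820000)
after step 5 (δ=-0.37, a=-1.7): (-0.104393, 0.302832, -3.211377, 17.650000)
after step 6 (δ=-0.1, a=-2.5): (-1.865097, 0.425902, -3.276966, 17.400000)

(-1.8651, 0.4259, -3.2770, 17.4000)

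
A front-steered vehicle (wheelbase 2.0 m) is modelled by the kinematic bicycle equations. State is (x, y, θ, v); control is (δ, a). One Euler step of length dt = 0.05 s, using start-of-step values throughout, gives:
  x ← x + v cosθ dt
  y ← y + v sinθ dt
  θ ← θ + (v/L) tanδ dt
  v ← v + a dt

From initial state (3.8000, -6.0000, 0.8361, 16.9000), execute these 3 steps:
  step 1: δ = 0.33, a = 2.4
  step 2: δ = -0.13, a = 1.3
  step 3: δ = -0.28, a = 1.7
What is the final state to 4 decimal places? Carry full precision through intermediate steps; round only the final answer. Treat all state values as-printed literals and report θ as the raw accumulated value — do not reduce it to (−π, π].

after step 1 (δ=0.33, a=2.4): (4.366456, -5.372981, 0.980817, 17.020000)
after step 2 (δ=-0.13, a=1.3): (4.839905, -4.665841, 0.925188, 17.085000)
after step 3 (δ=-0.28, a=1.7): (5.353893, -3.983522, 0.802366, 17.170000)

(5.3539, -3.9835, 0.8024, 17.1700)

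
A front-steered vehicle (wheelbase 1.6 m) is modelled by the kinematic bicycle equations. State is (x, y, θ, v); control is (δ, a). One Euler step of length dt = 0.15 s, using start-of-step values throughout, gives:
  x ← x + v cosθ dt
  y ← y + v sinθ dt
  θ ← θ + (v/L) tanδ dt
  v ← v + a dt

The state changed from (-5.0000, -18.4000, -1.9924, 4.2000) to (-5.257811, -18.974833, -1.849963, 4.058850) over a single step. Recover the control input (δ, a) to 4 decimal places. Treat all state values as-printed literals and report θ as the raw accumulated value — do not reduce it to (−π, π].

a = (v'−v)/dt = (-0.141150)/0.15 = -0.9410
Δθ = θ'−θ = 0.142437;  (v·dt/L) = 4.2000·0.15/1.6 = 0.393750
tan δ = Δθ·L/(v·dt) = 0.361745  →  δ = 0.3471

δ = 0.3471, a = -0.9410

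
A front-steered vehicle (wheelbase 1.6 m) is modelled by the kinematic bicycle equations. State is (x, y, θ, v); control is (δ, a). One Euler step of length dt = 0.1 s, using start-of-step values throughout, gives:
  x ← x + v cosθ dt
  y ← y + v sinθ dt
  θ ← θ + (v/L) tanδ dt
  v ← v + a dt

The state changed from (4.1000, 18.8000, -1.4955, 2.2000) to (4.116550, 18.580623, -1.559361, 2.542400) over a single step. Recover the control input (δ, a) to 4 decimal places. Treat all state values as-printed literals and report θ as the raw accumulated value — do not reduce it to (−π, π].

a = (v'−v)/dt = (0.342400)/0.1 = 3.4240
Δθ = θ'−θ = -0.063861;  (v·dt/L) = 2.2000·0.1/1.6 = 0.137500
tan δ = Δθ·L/(v·dt) = -0.464444  →  δ = -0.4348

δ = -0.4348, a = 3.4240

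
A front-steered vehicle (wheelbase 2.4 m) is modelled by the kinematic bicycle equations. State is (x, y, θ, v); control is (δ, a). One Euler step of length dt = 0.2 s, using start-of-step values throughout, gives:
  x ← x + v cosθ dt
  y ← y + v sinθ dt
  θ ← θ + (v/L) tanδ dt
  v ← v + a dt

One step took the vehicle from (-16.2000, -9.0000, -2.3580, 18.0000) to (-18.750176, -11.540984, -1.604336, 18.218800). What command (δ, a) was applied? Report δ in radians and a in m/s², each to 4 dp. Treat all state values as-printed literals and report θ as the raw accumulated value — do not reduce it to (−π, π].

a = (v'−v)/dt = (0.218800)/0.2 = 1.0940
Δθ = θ'−θ = 0.753664;  (v·dt/L) = 18.0000·0.2/2.4 = 1.500000
tan δ = Δθ·L/(v·dt) = 0.502443  →  δ = 0.4656

δ = 0.4656, a = 1.0940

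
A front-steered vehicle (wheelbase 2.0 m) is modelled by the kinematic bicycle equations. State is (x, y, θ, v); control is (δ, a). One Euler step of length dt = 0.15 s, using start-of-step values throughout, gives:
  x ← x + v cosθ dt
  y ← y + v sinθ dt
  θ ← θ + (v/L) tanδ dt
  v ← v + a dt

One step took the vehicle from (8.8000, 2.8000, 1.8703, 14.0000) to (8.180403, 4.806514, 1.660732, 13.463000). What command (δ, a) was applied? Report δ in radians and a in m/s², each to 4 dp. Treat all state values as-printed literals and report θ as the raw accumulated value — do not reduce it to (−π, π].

a = (v'−v)/dt = (-0.537000)/0.15 = -3.5800
Δθ = θ'−θ = -0.209568;  (v·dt/L) = 14.0000·0.15/2.0 = 1.050000
tan δ = Δθ·L/(v·dt) = -0.199589  →  δ = -0.1970

δ = -0.1970, a = -3.5800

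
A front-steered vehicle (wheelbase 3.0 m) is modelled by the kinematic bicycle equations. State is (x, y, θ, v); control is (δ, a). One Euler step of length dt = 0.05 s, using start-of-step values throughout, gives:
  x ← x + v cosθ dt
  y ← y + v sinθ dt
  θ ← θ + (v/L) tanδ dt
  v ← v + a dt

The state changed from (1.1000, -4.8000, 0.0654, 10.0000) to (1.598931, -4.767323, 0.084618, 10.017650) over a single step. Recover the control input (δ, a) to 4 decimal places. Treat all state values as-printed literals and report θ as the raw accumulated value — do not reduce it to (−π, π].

δ = 0.1148, a = 0.3530

a = (v'−v)/dt = (0.017650)/0.05 = 0.3530
Δθ = θ'−θ = 0.019218;  (v·dt/L) = 10.0000·0.05/3.0 = 0.166667
tan δ = Δθ·L/(v·dt) = 0.115308  →  δ = 0.1148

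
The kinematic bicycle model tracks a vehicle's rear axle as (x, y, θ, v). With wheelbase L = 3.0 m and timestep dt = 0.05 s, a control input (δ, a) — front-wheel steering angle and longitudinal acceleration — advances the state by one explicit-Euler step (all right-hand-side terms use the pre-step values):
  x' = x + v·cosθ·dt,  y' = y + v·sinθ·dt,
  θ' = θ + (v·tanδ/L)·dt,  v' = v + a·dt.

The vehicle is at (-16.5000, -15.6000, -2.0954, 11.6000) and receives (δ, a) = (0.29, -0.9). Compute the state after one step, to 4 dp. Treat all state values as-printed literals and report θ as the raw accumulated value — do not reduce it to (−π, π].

(-16.7905, -16.1020, -2.0377, 11.5550)

x' = -16.5000 + 11.6000·cos(-2.0954)·0.05 = -16.7905
y' = -15.6000 + 11.6000·sin(-2.0954)·0.05 = -16.1020
θ' = -2.0954 + (11.6000/3.0)·tan(0.29)·0.05 = -2.0377
v' = 11.6000 − 0.9000·0.05 = 11.5550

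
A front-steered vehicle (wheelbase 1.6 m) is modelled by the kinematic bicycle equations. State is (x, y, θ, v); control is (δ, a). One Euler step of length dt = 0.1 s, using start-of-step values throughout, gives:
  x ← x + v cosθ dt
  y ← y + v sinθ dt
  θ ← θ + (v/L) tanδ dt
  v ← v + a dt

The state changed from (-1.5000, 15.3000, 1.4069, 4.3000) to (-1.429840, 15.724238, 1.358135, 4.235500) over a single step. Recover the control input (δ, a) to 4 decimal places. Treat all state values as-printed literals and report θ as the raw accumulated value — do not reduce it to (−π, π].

δ = -0.1795, a = -0.6450

a = (v'−v)/dt = (-0.064500)/0.1 = -0.6450
Δθ = θ'−θ = -0.048765;  (v·dt/L) = 4.3000·0.1/1.6 = 0.268750
tan δ = Δθ·L/(v·dt) = -0.181451  →  δ = -0.1795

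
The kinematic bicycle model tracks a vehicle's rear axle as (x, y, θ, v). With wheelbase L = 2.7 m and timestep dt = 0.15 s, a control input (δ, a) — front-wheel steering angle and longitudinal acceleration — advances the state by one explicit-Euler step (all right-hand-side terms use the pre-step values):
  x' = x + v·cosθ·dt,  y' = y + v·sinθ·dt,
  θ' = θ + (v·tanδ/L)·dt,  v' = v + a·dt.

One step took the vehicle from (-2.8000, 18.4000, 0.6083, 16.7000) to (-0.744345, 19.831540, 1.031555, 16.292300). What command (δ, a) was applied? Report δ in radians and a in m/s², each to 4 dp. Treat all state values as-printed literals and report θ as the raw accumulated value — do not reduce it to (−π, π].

a = (v'−v)/dt = (-0.407700)/0.15 = -2.7180
Δθ = θ'−θ = 0.423255;  (v·dt/L) = 16.7000·0.15/2.7 = 0.927778
tan δ = Δθ·L/(v·dt) = 0.456203  →  δ = 0.4280

δ = 0.4280, a = -2.7180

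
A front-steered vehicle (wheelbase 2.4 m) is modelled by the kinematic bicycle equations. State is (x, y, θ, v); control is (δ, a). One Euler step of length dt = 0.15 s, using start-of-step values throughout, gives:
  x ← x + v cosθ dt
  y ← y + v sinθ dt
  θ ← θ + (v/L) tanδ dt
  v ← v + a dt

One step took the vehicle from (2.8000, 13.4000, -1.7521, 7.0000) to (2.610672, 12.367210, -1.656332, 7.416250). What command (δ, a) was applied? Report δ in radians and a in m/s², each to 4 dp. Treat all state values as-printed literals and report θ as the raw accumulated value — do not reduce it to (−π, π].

a = (v'−v)/dt = (0.416250)/0.15 = 2.7750
Δθ = θ'−θ = 0.095768;  (v·dt/L) = 7.0000·0.15/2.4 = 0.437500
tan δ = Δθ·L/(v·dt) = 0.218898  →  δ = 0.2155

δ = 0.2155, a = 2.7750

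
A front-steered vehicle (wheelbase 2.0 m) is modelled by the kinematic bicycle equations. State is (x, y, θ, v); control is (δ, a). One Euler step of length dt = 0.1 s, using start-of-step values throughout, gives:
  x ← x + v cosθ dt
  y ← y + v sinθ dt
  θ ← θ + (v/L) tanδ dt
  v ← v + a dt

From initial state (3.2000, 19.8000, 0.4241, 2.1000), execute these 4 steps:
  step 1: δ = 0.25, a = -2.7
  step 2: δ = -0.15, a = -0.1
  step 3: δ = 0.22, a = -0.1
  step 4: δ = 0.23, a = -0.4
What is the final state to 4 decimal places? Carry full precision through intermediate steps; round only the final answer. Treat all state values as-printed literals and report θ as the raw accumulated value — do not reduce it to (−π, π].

after step 1 (δ=0.25, a=-2.7): (3.391396, 19.886415, 0.450911, 1.830000)
after step 2 (δ=-0.15, a=-0.1): (3.556105, 19.966164, 0.437082, 1.820000)
after step 3 (δ=0.22, a=-0.1): (3.720996, 20.043204, 0.457431, 1.810000)
after step 4 (δ=0.23, a=-0.4): (3.883387, 20.123142, 0.478621, 1.770000)

(3.8834, 20.1231, 0.4786, 1.7700)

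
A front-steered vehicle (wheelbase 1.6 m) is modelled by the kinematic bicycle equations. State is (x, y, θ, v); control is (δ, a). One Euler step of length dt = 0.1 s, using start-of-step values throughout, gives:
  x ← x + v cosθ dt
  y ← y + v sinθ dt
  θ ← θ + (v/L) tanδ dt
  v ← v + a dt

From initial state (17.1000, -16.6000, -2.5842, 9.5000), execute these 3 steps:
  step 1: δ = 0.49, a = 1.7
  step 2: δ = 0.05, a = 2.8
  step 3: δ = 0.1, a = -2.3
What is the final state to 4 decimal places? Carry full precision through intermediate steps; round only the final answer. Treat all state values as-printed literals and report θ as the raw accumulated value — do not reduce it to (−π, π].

(15.0582, -18.6263, -2.1749, 9.7200)

after step 1 (δ=0.49, a=1.7): (16.293795, -17.102527, -2.267501, 9.670000)
after step 2 (δ=0.05, a=2.8): (15.673277, -17.844178, -2.237257, 9.950000)
after step 3 (δ=0.1, a=-2.3): (15.058160, -18.626263, -2.174861, 9.720000)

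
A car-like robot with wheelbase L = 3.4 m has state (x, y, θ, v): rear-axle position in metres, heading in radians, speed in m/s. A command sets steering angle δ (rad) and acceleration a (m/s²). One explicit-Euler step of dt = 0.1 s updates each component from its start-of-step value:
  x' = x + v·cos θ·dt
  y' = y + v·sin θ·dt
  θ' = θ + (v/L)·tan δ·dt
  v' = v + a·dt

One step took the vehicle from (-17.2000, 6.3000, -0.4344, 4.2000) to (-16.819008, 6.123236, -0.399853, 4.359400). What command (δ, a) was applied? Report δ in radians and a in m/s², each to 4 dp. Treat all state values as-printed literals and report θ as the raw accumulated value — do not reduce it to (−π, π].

δ = 0.2727, a = 1.5940

a = (v'−v)/dt = (0.159400)/0.1 = 1.5940
Δθ = θ'−θ = 0.034547;  (v·dt/L) = 4.2000·0.1/3.4 = 0.123529
tan δ = Δθ·L/(v·dt) = 0.279666  →  δ = 0.2727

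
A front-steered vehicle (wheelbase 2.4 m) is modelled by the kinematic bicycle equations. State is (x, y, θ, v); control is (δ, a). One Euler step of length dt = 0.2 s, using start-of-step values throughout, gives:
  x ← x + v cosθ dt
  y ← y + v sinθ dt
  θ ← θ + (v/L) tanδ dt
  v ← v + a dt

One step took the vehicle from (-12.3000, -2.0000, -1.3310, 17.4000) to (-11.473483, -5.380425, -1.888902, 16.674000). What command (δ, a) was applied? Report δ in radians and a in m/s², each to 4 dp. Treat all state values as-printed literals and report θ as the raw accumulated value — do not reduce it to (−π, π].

δ = -0.3673, a = -3.6300

a = (v'−v)/dt = (-0.726000)/0.2 = -3.6300
Δθ = θ'−θ = -0.557902;  (v·dt/L) = 17.4000·0.2/2.4 = 1.450000
tan δ = Δθ·L/(v·dt) = -0.384760  →  δ = -0.3673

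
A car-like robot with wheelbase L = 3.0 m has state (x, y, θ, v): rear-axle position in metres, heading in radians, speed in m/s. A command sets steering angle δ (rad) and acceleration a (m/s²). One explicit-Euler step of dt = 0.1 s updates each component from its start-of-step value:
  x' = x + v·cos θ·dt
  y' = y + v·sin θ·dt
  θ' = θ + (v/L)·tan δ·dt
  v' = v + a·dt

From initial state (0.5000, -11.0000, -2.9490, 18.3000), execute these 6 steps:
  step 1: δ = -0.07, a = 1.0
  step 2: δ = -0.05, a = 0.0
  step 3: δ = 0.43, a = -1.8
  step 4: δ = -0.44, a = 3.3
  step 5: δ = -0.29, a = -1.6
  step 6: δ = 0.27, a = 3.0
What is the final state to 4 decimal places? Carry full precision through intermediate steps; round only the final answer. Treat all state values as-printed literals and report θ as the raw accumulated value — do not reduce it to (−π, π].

(-10.2977, -12.6371, -3.0420, 18.6900)

after step 1 (δ=-0.07, a=1.0): (-1.296166, -11.350270, -2.991770, 18.400000)
after step 2 (δ=-0.05, a=0.0): (-3.115553, -11.624914, -3.022462, 18.400000)
after step 3 (δ=0.43, a=-1.8): (-4.942512, -11.843596, -2.741175, 18.220000)
after step 4 (δ=-0.44, a=3.3): (-6.620388, -12.553817, -3.027095, 18.550000)
after step 5 (δ=-0.29, a=-1.6): (-8.463242, -12.765746, -3.211614, 18.390000)
after step 6 (δ=0.27, a=3.0): (-10.297736, -12.637082, -3.041961, 18.690000)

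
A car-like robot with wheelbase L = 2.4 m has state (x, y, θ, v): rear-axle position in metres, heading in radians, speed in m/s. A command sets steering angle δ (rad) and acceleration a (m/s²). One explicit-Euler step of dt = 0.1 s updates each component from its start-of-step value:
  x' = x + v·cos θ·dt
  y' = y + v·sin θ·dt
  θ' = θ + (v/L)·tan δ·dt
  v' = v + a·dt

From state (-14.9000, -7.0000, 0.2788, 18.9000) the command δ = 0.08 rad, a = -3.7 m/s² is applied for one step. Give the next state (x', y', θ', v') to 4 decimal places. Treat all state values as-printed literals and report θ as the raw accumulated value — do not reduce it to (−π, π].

x' = -14.9000 + 18.9000·cos(0.2788)·0.1 = -13.0830
y' = -7.0000 + 18.9000·sin(0.2788)·0.1 = -6.4799
θ' = 0.2788 + (18.9000/2.4)·tan(0.08)·0.1 = 0.3419
v' = 18.9000 − 3.7000·0.1 = 18.5300

(-13.0830, -6.4799, 0.3419, 18.5300)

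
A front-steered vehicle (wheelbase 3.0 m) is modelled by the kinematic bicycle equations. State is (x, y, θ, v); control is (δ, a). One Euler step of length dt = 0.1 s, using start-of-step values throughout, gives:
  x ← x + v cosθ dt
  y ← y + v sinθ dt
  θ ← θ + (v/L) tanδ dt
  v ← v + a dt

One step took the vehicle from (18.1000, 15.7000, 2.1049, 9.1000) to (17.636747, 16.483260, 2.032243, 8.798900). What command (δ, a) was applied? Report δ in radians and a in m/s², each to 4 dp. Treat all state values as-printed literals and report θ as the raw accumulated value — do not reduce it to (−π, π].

a = (v'−v)/dt = (-0.301100)/0.1 = -3.0110
Δθ = θ'−θ = -0.072657;  (v·dt/L) = 9.1000·0.1/3.0 = 0.303333
tan δ = Δθ·L/(v·dt) = -0.239529  →  δ = -0.2351

δ = -0.2351, a = -3.0110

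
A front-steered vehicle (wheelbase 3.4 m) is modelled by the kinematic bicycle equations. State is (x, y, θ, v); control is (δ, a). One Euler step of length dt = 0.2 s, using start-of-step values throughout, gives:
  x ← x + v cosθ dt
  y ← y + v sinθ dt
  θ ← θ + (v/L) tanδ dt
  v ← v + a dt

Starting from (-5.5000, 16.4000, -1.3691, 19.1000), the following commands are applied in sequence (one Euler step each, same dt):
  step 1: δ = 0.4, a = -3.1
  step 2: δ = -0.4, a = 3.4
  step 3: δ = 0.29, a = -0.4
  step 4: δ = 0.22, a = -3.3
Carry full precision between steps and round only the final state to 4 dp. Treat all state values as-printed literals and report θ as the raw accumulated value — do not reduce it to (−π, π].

after step 1 (δ=0.4, a=-3.1): (-4.734733, 12.657438, -0.894079, 18.480000)
after step 2 (δ=-0.4, a=3.4): (-2.420162, 9.775915, -1.353680, 19.160000)
after step 3 (δ=0.29, a=-0.4): (-1.594695, 6.033880, -1.017352, 19.080000)
after step 4 (δ=0.22, a=-3.3): (0.411073, 2.787536, -0.766372, 18.420000)

(0.4111, 2.7875, -0.7664, 18.4200)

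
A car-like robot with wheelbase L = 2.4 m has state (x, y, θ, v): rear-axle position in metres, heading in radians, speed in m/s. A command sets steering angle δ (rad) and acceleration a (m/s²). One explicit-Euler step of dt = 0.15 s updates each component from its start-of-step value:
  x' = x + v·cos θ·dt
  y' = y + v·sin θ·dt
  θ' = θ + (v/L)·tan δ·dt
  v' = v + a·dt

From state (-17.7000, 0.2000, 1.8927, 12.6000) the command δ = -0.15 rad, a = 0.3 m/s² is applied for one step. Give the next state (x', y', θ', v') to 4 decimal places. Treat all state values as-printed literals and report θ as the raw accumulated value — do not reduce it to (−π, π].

(-18.2979, 1.9929, 1.7737, 12.6450)

x' = -17.7000 + 12.6000·cos(1.8927)·0.15 = -18.2979
y' = 0.2000 + 12.6000·sin(1.8927)·0.15 = 1.9929
θ' = 1.8927 + (12.6000/2.4)·tan(-0.15)·0.15 = 1.7737
v' = 12.6000 + 0.3000·0.15 = 12.6450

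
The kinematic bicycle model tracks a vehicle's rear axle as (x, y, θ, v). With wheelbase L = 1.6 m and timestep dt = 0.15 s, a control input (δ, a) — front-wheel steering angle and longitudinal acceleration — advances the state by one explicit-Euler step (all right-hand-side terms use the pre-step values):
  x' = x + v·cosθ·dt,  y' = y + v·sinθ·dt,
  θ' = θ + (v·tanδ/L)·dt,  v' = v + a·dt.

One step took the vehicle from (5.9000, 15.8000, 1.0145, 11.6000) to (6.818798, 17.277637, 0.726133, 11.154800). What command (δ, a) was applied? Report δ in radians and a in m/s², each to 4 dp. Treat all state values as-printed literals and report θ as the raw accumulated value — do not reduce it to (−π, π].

a = (v'−v)/dt = (-0.445200)/0.15 = -2.9680
Δθ = θ'−θ = -0.288367;  (v·dt/L) = 11.6000·0.15/1.6 = 1.087500
tan δ = Δθ·L/(v·dt) = -0.265165  →  δ = -0.2592

δ = -0.2592, a = -2.9680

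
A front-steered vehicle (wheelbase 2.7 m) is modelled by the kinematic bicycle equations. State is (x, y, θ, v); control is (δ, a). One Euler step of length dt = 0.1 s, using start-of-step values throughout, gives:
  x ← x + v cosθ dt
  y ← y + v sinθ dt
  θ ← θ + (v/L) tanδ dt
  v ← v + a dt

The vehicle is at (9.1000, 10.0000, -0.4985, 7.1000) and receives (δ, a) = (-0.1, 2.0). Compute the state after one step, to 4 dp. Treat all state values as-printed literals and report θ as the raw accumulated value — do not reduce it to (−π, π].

(9.7236, 9.6605, -0.5249, 7.3000)

x' = 9.1000 + 7.1000·cos(-0.4985)·0.1 = 9.7236
y' = 10.0000 + 7.1000·sin(-0.4985)·0.1 = 9.6605
θ' = -0.4985 + (7.1000/2.7)·tan(-0.1)·0.1 = -0.5249
v' = 7.1000 + 2.0000·0.1 = 7.3000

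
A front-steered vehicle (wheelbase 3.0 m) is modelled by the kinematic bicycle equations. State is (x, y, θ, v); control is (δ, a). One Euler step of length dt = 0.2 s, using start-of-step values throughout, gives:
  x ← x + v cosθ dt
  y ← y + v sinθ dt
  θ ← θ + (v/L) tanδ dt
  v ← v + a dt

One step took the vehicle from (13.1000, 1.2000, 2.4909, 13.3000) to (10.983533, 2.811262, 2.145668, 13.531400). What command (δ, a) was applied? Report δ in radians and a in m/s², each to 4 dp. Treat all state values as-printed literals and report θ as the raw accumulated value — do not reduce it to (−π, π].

δ = -0.3713, a = 1.1570

a = (v'−v)/dt = (0.231400)/0.2 = 1.1570
Δθ = θ'−θ = -0.345232;  (v·dt/L) = 13.3000·0.2/3.0 = 0.886667
tan δ = Δθ·L/(v·dt) = -0.389359  →  δ = -0.3713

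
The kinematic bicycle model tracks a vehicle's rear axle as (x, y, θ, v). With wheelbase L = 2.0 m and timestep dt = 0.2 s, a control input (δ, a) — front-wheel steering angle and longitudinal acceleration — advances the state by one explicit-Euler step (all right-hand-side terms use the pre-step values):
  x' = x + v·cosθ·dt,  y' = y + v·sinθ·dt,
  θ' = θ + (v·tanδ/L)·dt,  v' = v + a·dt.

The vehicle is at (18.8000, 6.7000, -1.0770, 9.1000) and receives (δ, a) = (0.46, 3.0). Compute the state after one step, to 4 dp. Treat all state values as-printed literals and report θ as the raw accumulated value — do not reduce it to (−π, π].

x' = 18.8000 + 9.1000·cos(-1.0770)·0.2 = 19.6626
y' = 6.7000 + 9.1000·sin(-1.0770)·0.2 = 5.0974
θ' = -1.0770 + (9.1000/2.0)·tan(0.46)·0.2 = -0.6261
v' = 9.1000 + 3.0000·0.2 = 9.7000

(19.6626, 5.0974, -0.6261, 9.7000)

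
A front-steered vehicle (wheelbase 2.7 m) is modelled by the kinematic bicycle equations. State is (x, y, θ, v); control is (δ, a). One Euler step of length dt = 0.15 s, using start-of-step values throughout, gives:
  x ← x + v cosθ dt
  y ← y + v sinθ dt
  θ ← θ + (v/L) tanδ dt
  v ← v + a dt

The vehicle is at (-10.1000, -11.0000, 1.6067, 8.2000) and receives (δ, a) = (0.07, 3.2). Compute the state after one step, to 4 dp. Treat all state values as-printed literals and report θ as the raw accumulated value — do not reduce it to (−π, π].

(-10.1442, -9.7708, 1.6386, 8.6800)

x' = -10.1000 + 8.2000·cos(1.6067)·0.15 = -10.1442
y' = -11.0000 + 8.2000·sin(1.6067)·0.15 = -9.7708
θ' = 1.6067 + (8.2000/2.7)·tan(0.07)·0.15 = 1.6386
v' = 8.2000 + 3.2000·0.15 = 8.6800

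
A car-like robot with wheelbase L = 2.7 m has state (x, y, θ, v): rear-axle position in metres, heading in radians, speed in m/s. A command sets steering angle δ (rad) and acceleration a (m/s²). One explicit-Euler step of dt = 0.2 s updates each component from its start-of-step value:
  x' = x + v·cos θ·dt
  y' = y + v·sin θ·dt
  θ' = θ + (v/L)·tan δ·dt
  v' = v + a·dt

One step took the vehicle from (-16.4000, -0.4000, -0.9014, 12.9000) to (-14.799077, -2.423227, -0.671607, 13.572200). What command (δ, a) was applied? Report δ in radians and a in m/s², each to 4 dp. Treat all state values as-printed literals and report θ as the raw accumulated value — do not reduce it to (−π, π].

a = (v'−v)/dt = (0.672200)/0.2 = 3.3610
Δθ = θ'−θ = 0.229793;  (v·dt/L) = 12.9000·0.2/2.7 = 0.955556
tan δ = Δθ·L/(v·dt) = 0.240481  →  δ = 0.2360

δ = 0.2360, a = 3.3610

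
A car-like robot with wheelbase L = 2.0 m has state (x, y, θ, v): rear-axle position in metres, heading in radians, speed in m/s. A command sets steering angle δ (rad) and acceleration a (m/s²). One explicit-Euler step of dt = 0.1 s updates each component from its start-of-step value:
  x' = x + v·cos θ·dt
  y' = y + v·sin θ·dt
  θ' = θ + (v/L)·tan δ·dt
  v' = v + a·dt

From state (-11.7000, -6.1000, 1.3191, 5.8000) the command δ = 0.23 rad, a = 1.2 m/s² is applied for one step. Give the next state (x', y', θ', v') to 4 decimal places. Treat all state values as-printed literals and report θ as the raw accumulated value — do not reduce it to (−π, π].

(-11.5556, -5.5383, 1.3870, 5.9200)

x' = -11.7000 + 5.8000·cos(1.3191)·0.1 = -11.5556
y' = -6.1000 + 5.8000·sin(1.3191)·0.1 = -5.5383
θ' = 1.3191 + (5.8000/2.0)·tan(0.23)·0.1 = 1.3870
v' = 5.8000 + 1.2000·0.1 = 5.9200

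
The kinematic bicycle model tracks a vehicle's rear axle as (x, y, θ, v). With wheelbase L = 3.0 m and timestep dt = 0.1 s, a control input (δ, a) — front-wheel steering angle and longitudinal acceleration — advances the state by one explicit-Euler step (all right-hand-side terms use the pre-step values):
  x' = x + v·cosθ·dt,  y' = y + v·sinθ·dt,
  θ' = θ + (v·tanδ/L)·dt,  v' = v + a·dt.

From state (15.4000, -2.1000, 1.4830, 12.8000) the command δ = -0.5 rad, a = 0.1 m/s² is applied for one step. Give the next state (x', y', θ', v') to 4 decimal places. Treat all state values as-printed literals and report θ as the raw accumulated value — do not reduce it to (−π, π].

x' = 15.4000 + 12.8000·cos(1.4830)·0.1 = 15.5122
y' = -2.1000 + 12.8000·sin(1.4830)·0.1 = -0.8249
θ' = 1.4830 + (12.8000/3.0)·tan(-0.5)·0.1 = 1.2499
v' = 12.8000 + 0.1000·0.1 = 12.8100

(15.5122, -0.8249, 1.2499, 12.8100)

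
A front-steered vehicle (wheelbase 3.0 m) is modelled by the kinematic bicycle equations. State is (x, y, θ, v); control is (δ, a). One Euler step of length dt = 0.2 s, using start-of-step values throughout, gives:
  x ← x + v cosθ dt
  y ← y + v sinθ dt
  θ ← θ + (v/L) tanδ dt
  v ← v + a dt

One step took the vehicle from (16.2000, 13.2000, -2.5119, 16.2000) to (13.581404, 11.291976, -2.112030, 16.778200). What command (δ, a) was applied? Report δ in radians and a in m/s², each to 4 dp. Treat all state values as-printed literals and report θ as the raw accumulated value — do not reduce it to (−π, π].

a = (v'−v)/dt = (0.578200)/0.2 = 2.8910
Δθ = θ'−θ = 0.399870;  (v·dt/L) = 16.2000·0.2/3.0 = 1.080000
tan δ = Δθ·L/(v·dt) = 0.370250  →  δ = 0.3546

δ = 0.3546, a = 2.8910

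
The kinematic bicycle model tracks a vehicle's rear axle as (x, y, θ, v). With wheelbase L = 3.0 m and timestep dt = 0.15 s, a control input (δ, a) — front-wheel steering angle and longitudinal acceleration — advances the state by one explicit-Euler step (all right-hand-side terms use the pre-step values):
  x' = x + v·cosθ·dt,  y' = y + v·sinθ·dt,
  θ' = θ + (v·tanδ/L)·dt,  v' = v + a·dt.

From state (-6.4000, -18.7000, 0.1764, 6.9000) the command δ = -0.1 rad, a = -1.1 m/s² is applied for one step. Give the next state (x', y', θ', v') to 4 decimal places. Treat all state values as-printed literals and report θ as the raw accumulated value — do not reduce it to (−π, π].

x' = -6.4000 + 6.9000·cos(0.1764)·0.15 = -5.3811
y' = -18.7000 + 6.9000·sin(0.1764)·0.15 = -18.5184
θ' = 0.1764 + (6.9000/3.0)·tan(-0.1)·0.15 = 0.1418
v' = 6.9000 − 1.1000·0.15 = 6.7350

(-5.3811, -18.5184, 0.1418, 6.7350)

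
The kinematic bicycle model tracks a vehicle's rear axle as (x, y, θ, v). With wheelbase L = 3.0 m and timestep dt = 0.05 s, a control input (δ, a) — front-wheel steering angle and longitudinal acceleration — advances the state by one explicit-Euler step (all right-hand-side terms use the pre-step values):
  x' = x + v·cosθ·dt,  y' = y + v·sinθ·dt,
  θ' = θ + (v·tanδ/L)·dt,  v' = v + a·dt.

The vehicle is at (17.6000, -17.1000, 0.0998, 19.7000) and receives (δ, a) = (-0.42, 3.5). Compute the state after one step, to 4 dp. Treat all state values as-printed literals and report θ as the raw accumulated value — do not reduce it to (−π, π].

x' = 17.6000 + 19.7000·cos(0.0998)·0.05 = 18.5801
y' = -17.1000 + 19.7000·sin(0.0998)·0.05 = -17.0019
θ' = 0.0998 + (19.7000/3.0)·tan(-0.42)·0.05 = -0.0468
v' = 19.7000 + 3.5000·0.05 = 19.8750

(18.5801, -17.0019, -0.0468, 19.8750)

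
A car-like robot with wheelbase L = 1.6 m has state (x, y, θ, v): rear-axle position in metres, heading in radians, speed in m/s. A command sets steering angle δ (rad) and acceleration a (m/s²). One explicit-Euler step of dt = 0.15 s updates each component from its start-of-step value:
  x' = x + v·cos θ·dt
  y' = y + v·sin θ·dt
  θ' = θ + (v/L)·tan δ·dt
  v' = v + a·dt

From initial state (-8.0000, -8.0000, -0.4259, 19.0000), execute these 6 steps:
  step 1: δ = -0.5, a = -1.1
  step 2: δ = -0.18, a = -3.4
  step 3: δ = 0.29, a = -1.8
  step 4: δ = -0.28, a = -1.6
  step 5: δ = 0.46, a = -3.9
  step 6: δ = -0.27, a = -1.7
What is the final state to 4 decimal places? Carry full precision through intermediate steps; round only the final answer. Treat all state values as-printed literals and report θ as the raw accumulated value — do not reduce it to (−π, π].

after step 1 (δ=-0.5, a=-1.1): (-5.404598, -9.177451, -1.399001, 18.835000)
after step 2 (δ=-0.18, a=-3.4): (-4.921618, -11.961111, -1.720320, 18.325000)
after step 3 (δ=0.29, a=-1.8): (-5.331091, -14.679191, -1.207656, 18.055000)
after step 4 (δ=-0.28, a=-1.6): (-4.369089, -17.210825, -1.694386, 17.815000)
after step 5 (δ=0.46, a=-3.9): (-4.698513, -19.862693, -0.866910, 17.230000)
after step 6 (δ=-0.27, a=-1.7): (-3.025862, -21.832941, -1.313960, 16.975000)

(-3.0259, -21.8329, -1.3140, 16.9750)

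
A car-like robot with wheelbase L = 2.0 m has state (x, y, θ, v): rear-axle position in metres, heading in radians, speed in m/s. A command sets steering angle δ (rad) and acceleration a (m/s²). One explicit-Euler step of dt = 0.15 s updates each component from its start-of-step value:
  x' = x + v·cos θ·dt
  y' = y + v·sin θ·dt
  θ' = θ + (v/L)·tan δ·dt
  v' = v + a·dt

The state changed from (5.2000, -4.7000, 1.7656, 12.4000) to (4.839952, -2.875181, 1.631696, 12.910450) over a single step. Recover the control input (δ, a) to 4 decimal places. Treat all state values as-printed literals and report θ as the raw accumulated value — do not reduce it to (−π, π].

a = (v'−v)/dt = (0.510450)/0.15 = 3.4030
Δθ = θ'−θ = -0.133904;  (v·dt/L) = 12.4000·0.15/2.0 = 0.930000
tan δ = Δθ·L/(v·dt) = -0.143983  →  δ = -0.1430

δ = -0.1430, a = 3.4030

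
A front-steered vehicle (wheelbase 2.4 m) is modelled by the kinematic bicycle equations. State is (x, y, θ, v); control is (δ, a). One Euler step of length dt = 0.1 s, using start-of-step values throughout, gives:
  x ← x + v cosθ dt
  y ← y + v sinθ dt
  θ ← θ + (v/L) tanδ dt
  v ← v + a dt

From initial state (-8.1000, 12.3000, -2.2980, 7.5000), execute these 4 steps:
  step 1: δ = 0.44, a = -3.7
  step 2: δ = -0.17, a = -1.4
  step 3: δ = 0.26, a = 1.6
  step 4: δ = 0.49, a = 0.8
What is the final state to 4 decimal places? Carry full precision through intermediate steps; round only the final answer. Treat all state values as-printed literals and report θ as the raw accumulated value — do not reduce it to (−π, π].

after step 1 (δ=0.44, a=-3.7): (-8.598587, 11.739723, -2.150881, 7.130000)
after step 2 (δ=-0.17, a=-1.4): (-8.989379, 11.143358, -2.201877, 6.990000)
after step 3 (δ=0.26, a=1.6): (-9.401802, 10.578992, -2.124399, 7.150000)
after step 4 (δ=0.49, a=0.8): (-9.777716, 9.970788, -1.965493, 7.230000)

(-9.7777, 9.9708, -1.9655, 7.2300)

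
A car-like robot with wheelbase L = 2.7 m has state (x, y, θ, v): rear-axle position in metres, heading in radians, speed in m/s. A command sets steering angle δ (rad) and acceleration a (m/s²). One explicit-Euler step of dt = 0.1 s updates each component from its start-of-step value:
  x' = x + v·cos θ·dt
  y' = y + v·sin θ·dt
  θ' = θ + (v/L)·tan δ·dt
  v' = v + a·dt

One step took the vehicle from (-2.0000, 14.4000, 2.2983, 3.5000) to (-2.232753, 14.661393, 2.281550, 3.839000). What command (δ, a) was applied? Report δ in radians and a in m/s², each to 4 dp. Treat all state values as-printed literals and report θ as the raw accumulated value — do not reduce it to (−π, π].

a = (v'−v)/dt = (0.339000)/0.1 = 3.3900
Δθ = θ'−θ = -0.016750;  (v·dt/L) = 3.5000·0.1/2.7 = 0.129630
tan δ = Δθ·L/(v·dt) = -0.129214  →  δ = -0.1285

δ = -0.1285, a = 3.3900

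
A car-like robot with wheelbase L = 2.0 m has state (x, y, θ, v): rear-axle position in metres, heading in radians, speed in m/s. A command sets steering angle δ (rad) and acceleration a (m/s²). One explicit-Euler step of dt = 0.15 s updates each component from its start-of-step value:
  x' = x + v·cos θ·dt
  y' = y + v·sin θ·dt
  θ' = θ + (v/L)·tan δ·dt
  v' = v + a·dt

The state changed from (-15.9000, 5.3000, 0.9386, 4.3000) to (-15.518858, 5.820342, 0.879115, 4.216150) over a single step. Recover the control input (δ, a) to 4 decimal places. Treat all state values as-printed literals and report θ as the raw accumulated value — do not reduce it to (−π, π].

δ = -0.1824, a = -0.5590

a = (v'−v)/dt = (-0.083850)/0.15 = -0.5590
Δθ = θ'−θ = -0.059485;  (v·dt/L) = 4.3000·0.15/2.0 = 0.322500
tan δ = Δθ·L/(v·dt) = -0.184450  →  δ = -0.1824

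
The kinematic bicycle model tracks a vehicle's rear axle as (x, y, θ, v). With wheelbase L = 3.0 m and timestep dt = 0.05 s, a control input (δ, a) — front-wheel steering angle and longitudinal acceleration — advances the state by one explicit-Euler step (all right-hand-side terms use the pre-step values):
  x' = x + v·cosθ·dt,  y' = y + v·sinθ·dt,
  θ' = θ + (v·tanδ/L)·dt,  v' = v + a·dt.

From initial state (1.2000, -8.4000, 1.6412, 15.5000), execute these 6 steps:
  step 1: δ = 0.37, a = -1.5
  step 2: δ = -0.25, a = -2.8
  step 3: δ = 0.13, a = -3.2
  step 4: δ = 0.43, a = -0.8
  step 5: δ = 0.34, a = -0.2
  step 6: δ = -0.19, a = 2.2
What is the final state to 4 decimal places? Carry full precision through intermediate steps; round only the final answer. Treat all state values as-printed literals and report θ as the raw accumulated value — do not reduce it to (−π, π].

(0.3875, -3.9178, 1.8653, 15.1850)

after step 1 (δ=0.37, a=-1.5): (1.145482, -7.626920, 1.741398, 15.425000)
after step 2 (δ=-0.25, a=-2.8): (1.014543, -6.866866, 1.675754, 15.285000)
after step 3 (δ=0.13, a=-3.2): (0.934476, -6.106822, 1.709059, 15.125000)
after step 4 (δ=0.43, a=-0.8): (0.830248, -5.357789, 1.824670, 15.085000)
after step 5 (δ=0.34, a=-0.2): (0.640814, -4.627715, 1.913605, 15.075000)
after step 6 (δ=-0.19, a=2.2): (0.387453, -3.917823, 1.865285, 15.185000)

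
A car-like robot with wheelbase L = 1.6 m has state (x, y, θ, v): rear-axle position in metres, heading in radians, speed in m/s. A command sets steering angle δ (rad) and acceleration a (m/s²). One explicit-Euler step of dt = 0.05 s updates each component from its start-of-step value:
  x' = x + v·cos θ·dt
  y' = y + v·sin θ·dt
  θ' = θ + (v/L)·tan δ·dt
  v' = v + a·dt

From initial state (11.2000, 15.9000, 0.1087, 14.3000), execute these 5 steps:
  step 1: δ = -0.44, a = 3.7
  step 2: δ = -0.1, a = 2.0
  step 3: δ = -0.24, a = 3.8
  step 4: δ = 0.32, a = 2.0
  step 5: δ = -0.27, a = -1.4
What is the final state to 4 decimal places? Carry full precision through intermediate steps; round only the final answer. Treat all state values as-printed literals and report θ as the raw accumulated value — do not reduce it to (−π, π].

(14.8064, 15.5298, -0.2343, 14.8050)

after step 1 (δ=-0.44, a=3.7): (11.910780, 15.977568, -0.101680, 14.485000)
after step 2 (δ=-0.1, a=2.0): (12.631289, 15.904053, -0.147097, 14.585000)
after step 3 (δ=-0.24, a=3.8): (13.352664, 15.797168, -0.258634, 14.775000)
after step 4 (δ=0.32, a=2.0): (14.066843, 15.608225, -0.105626, 14.875000)
after step 5 (δ=-0.27, a=-1.4): (14.806448, 15.529812, -0.234275, 14.805000)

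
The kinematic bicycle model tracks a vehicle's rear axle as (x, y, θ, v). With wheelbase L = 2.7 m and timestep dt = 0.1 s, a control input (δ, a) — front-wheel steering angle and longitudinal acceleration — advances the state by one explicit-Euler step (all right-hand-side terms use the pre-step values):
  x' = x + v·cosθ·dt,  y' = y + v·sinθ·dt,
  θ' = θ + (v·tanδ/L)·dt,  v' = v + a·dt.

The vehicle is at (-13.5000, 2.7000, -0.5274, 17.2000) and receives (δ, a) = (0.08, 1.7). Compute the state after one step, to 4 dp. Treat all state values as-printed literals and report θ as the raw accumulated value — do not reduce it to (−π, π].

x' = -13.5000 + 17.2000·cos(-0.5274)·0.1 = -12.0137
y' = 2.7000 + 17.2000·sin(-0.5274)·0.1 = 1.8343
θ' = -0.5274 + (17.2000/2.7)·tan(0.08)·0.1 = -0.4763
v' = 17.2000 + 1.7000·0.1 = 17.3700

(-12.0137, 1.8343, -0.4763, 17.3700)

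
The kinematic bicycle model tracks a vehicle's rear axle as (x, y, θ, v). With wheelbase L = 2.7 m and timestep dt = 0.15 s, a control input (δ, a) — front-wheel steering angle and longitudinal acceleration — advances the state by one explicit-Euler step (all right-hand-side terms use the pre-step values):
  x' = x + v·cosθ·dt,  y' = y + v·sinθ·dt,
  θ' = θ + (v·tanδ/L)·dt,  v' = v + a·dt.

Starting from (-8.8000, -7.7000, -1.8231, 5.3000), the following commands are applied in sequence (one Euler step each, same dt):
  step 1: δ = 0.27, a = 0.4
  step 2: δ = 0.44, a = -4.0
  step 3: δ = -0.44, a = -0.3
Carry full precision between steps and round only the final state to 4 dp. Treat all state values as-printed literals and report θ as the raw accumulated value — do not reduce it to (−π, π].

after step 1 (δ=0.27, a=0.4): (-8.998460, -8.469830, -1.741610, 5.360000)
after step 2 (δ=0.44, a=-4.0): (-9.135128, -9.262129, -1.601422, 4.760000)
after step 3 (δ=-0.44, a=-0.3): (-9.156991, -9.975795, -1.725917, 4.715000)

(-9.1570, -9.9758, -1.7259, 4.7150)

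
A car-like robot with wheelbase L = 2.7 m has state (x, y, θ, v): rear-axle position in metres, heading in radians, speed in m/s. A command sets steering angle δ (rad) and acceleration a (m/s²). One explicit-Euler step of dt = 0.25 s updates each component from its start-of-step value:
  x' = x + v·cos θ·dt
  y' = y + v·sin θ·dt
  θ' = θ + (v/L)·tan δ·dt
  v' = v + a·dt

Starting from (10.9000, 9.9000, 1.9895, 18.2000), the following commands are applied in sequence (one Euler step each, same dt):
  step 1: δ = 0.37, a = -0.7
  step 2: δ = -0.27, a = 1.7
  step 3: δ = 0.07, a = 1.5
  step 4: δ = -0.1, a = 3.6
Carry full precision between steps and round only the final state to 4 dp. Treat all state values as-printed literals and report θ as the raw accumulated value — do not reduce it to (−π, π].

(-0.6909, 23.4972, 2.1261, 19.7250)

after step 1 (δ=0.37, a=-0.7): (9.050077, 14.056956, 2.643121, 18.025000)
after step 2 (δ=-0.27, a=1.7): (5.092173, 16.211320, 2.181217, 18.450000)
after step 3 (δ=0.07, a=1.5): (2.448231, 19.990835, 2.300996, 18.825000)
after step 4 (δ=-0.1, a=3.6): (-0.690924, 23.497185, 2.126107, 19.725000)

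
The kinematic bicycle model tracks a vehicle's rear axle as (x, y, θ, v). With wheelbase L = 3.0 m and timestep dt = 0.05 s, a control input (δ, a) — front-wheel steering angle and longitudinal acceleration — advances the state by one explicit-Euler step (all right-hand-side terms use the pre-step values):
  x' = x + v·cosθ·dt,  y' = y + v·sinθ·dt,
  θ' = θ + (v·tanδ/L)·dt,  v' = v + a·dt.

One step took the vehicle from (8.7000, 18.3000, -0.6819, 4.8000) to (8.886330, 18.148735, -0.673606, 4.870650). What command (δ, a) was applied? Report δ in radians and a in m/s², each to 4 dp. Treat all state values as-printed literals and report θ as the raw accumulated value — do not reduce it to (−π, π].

a = (v'−v)/dt = (0.070650)/0.05 = 1.4130
Δθ = θ'−θ = 0.008294;  (v·dt/L) = 4.8000·0.05/3.0 = 0.080000
tan δ = Δθ·L/(v·dt) = 0.103675  →  δ = 0.1033

δ = 0.1033, a = 1.4130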